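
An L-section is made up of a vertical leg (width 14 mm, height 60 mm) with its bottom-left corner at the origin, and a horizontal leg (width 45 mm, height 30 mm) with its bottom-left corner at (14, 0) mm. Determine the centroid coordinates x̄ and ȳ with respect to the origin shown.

Part | A | x̄ᵢ | ȳᵢ | A·x̄ᵢ | A·ȳᵢ
vertical leg | 840.00 | 7.00 | 30.00 | 5880.00 | 25200.00
horizontal leg | 1350.00 | 36.50 | 15.00 | 49275.00 | 20250.00
Σ | 2190.00 |  |  | 55155.00 | 45450.00
x̄ = 55155.00 / 2190.00 = 25.18 mm
ȳ = 45450.00 / 2190.00 = 20.75 mm

x̄ = 25.18 mm, ȳ = 20.75 mm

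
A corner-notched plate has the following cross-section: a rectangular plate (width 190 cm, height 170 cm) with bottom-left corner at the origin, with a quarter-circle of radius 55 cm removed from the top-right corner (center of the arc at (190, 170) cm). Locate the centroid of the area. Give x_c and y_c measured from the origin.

plate: A = 190 × 170 = 32300.00, centroid at (95.00, 85.00).
removed quarter-circle: A = −¼π·55² = -2375.83, centroid at (166.66, 146.66).
ΣA = 29924.17 cm², ΣAx_c = 2672550.74 cm³, ΣAy_c = 2397067.33 cm³.
x_c = 2672550.74/29924.17 = 89.31 cm; y_c = 2397067.33/29924.17 = 80.10 cm.

x_c = 89.31 cm, y_c = 80.10 cm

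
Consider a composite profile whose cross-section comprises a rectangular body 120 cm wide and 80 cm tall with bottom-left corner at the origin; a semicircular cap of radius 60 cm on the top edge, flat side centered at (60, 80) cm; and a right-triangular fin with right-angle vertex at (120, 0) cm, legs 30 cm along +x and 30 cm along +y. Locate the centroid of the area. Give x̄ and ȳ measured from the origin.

Part | A | x̄ᵢ | ȳᵢ | A·x̄ᵢ | A·ȳᵢ
rectangular body | 9600.00 | 60.00 | 40.00 | 576000.00 | 384000.00
semicircular top | 5654.87 | 60.00 | 105.46 | 339292.01 | 596389.34
triangular fin | 450.00 | 130.00 | 10.00 | 58500.00 | 4500.00
Σ | 15704.87 |  |  | 973792.01 | 984889.34
x̄ = 973792.01 / 15704.87 = 62.01 cm
ȳ = 984889.34 / 15704.87 = 62.71 cm

x̄ = 62.01 cm, ȳ = 62.71 cm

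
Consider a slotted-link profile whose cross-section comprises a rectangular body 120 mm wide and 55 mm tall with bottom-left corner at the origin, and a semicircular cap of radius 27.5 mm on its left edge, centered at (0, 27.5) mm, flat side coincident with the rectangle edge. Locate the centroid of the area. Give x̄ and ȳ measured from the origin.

x̄ = 49.07 mm, ȳ = 27.50 mm

Part | A | x̄ᵢ | ȳᵢ | A·x̄ᵢ | A·ȳᵢ
rectangular body | 6600.00 | 60.00 | 27.50 | 396000.00 | 181500.00
semicircular end | 1187.91 | -11.67 | 27.50 | -13864.58 | 32667.65
Σ | 7787.91 |  |  | 382135.42 | 214167.65
x̄ = 382135.42 / 7787.91 = 49.07 mm
ȳ = 214167.65 / 7787.91 = 27.50 mm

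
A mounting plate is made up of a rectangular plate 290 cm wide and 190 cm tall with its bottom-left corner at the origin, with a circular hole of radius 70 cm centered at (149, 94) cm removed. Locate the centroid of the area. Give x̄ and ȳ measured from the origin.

plate: A = 290 × 190 = 55100.00, centroid at (145.00, 95.00).
hole: A = −π·70² = -15393.80, centroid at (149.00, 94.00).
ΣA = 39706.20 cm², ΣAx̄ = 5695823.20 cm³, ΣAȳ = 3787482.42 cm³.
x̄ = 5695823.20/39706.20 = 143.45 cm; ȳ = 3787482.42/39706.20 = 95.39 cm.

x̄ = 143.45 cm, ȳ = 95.39 cm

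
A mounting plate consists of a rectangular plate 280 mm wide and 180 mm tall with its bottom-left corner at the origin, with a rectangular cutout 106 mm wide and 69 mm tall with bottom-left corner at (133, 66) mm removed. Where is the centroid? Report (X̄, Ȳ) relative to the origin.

Part | A | x̄ᵢ | ȳᵢ | A·x̄ᵢ | A·ȳᵢ
plate | 50400.00 | 140.00 | 90.00 | 7056000.00 | 4536000.00
hole | -7314.00 | 186.00 | 100.50 | -1360404.00 | -735057.00
Σ | 43086.00 |  |  | 5695596.00 | 3800943.00
X̄ = 5695596.00 / 43086.00 = 132.19 mm
Ȳ = 3800943.00 / 43086.00 = 88.22 mm

X̄ = 132.19 mm, Ȳ = 88.22 mm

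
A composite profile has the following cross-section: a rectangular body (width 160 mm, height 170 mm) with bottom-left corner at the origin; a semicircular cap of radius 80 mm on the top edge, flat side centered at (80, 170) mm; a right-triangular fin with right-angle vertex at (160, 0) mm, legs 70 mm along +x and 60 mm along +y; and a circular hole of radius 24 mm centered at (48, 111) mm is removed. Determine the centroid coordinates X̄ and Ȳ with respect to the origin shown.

X̄ = 87.32 mm, Ȳ = 111.96 mm

Part | A | x̄ᵢ | ȳᵢ | A·x̄ᵢ | A·ȳᵢ
rectangular body | 27200.00 | 80.00 | 85.00 | 2176000.00 | 2312000.00
semicircular top | 10053.10 | 80.00 | 203.95 | 804247.72 | 2050359.74
triangular fin | 2100.00 | 183.33 | 20.00 | 385000.00 | 42000.00
hole | -1809.56 | 48.00 | 111.00 | -86858.75 | -200860.87
Σ | 37543.54 |  |  | 3278388.97 | 4203498.87
X̄ = 3278388.97 / 37543.54 = 87.32 mm
Ȳ = 4203498.87 / 37543.54 = 111.96 mm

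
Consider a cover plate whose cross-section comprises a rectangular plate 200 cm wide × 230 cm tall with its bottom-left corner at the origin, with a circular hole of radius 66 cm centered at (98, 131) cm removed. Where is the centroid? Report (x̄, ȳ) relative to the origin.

x̄ = 100.85 cm, ȳ = 108.22 cm

Part | A | x̄ᵢ | ȳᵢ | A·x̄ᵢ | A·ȳᵢ
plate | 46000.00 | 100.00 | 115.00 | 4600000.00 | 5290000.00
hole | -13684.78 | 98.00 | 131.00 | -1341108.20 | -1792705.87
Σ | 32315.22 |  |  | 3258891.80 | 3497294.13
x̄ = 3258891.80 / 32315.22 = 100.85 cm
ȳ = 3497294.13 / 32315.22 = 108.22 cm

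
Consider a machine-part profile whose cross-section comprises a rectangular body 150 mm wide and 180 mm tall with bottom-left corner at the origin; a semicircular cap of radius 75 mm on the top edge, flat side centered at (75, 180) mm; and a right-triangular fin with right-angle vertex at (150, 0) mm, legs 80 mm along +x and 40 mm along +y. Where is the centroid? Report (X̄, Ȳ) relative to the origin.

rectangular body: A = 150 × 180 = 27000.00, centroid at (75.00, 90.00).
semicircular top: A = ½π·75² = 8835.73, centroid at (75.00, 211.83).
triangular fin: A = ½·80·40 = 1600.00, centroid at (176.67, 13.33).
ΣA = 37435.73 mm², ΣAX̄ = 2970346.37 mm³, ΣAȲ = 4323014.61 mm³.
X̄ = 2970346.37/37435.73 = 79.35 mm; Ȳ = 4323014.61/37435.73 = 115.48 mm.

X̄ = 79.35 mm, Ȳ = 115.48 mm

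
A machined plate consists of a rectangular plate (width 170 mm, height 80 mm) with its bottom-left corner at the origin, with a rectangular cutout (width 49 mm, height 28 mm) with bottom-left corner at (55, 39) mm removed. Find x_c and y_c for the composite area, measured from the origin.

x_c = 85.62 mm, y_c = 38.54 mm

Part | A | x̄ᵢ | ȳᵢ | A·x̄ᵢ | A·ȳᵢ
plate | 13600.00 | 85.00 | 40.00 | 1156000.00 | 544000.00
hole | -1372.00 | 79.50 | 53.00 | -109074.00 | -72716.00
Σ | 12228.00 |  |  | 1046926.00 | 471284.00
x_c = 1046926.00 / 12228.00 = 85.62 mm
y_c = 471284.00 / 12228.00 = 38.54 mm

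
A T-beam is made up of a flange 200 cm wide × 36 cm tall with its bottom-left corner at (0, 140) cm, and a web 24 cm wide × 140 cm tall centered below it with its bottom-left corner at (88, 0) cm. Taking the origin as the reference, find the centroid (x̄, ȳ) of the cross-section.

x̄ = 100.00 cm, ȳ = 130.00 cm

Part | A | x̄ᵢ | ȳᵢ | A·x̄ᵢ | A·ȳᵢ
web | 3360.00 | 100.00 | 70.00 | 336000.00 | 235200.00
flange | 7200.00 | 100.00 | 158.00 | 720000.00 | 1137600.00
Σ | 10560.00 |  |  | 1056000.00 | 1372800.00
x̄ = 1056000.00 / 10560.00 = 100.00 cm
ȳ = 1372800.00 / 10560.00 = 130.00 cm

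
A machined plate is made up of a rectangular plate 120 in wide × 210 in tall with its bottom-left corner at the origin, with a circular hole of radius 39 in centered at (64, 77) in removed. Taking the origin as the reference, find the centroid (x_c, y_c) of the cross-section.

x_c = 59.06 in, y_c = 111.55 in

plate: A = 120 × 210 = 25200.00, centroid at (60.00, 105.00).
hole: A = −π·39² = -4778.36, centroid at (64.00, 77.00).
ΣA = 20421.64 in²
ΣAx_c = (25200.00)(60.00) + (-4778.36)(64.00) = 1206184.80 in³
ΣAy_c = (25200.00)(105.00) + (-4778.36)(77.00) = 2278066.09 in³
x_c = 1206184.80 / 20421.64 = 59.06 in
y_c = 2278066.09 / 20421.64 = 111.55 in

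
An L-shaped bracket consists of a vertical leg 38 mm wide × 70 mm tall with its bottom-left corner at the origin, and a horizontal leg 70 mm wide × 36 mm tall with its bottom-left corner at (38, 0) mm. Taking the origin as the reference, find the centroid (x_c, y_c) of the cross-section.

vertical leg: A = 38 × 70 = 2660.00, centroid at (19.00, 35.00).
horizontal leg: A = 70 × 36 = 2520.00, centroid at (73.00, 18.00).
ΣA = 5180.00 mm²
ΣAx_c = (2660.00)(19.00) + (2520.00)(73.00) = 234500.00 mm³
ΣAy_c = (2660.00)(35.00) + (2520.00)(18.00) = 138460.00 mm³
x_c = 234500.00 / 5180.00 = 45.27 mm
y_c = 138460.00 / 5180.00 = 26.73 mm

x_c = 45.27 mm, y_c = 26.73 mm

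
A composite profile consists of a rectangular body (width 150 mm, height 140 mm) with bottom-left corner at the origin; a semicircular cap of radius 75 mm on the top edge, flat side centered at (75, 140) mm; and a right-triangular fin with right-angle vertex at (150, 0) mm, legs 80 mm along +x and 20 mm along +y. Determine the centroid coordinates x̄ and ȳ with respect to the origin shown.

rectangular body: A = 150 × 140 = 21000.00, centroid at (75.00, 70.00).
semicircular top: A = ½π·75² = 8835.73, centroid at (75.00, 171.83).
triangular fin: A = ½·80·20 = 800.00, centroid at (176.67, 6.67).
ΣA = 30635.73 mm², ΣAx̄ = 2379013.03 mm³, ΣAȳ = 2993585.44 mm³.
x̄ = 2379013.03/30635.73 = 77.65 mm; ȳ = 2993585.44/30635.73 = 97.72 mm.

x̄ = 77.65 mm, ȳ = 97.72 mm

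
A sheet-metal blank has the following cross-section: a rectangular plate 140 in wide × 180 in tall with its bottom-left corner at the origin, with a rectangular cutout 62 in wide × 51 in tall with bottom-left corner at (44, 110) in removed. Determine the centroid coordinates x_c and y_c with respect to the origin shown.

plate: A = 140 × 180 = 25200.00, centroid at (70.00, 90.00).
hole: A = −(62 × 51) = -3162.00, centroid at (75.00, 135.50).
ΣA = 22038.00 in²
ΣAx_c = (25200.00)(70.00) + (-3162.00)(75.00) = 1526850.00 in³
ΣAy_c = (25200.00)(90.00) + (-3162.00)(135.50) = 1839549.00 in³
x_c = 1526850.00 / 22038.00 = 69.28 in
y_c = 1839549.00 / 22038.00 = 83.47 in

x_c = 69.28 in, y_c = 83.47 in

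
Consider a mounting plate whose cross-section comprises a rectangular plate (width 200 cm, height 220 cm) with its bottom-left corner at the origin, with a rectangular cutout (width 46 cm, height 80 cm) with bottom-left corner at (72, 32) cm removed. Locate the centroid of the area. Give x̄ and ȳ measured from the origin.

x̄ = 100.46 cm, ȳ = 113.47 cm

plate: A = 200 × 220 = 44000.00, centroid at (100.00, 110.00).
hole: A = −(46 × 80) = -3680.00, centroid at (95.00, 72.00).
ΣA = 40320.00 cm², ΣAx̄ = 4050400.00 cm³, ΣAȳ = 4575040.00 cm³.
x̄ = 4050400.00/40320.00 = 100.46 cm; ȳ = 4575040.00/40320.00 = 113.47 cm.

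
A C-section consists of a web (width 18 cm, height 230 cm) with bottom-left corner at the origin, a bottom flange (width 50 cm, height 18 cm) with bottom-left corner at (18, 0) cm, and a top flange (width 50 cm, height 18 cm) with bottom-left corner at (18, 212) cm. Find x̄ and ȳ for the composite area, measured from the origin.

x̄ = 19.30 cm, ȳ = 115.00 cm

Part | A | x̄ᵢ | ȳᵢ | A·x̄ᵢ | A·ȳᵢ
web | 4140.00 | 9.00 | 115.00 | 37260.00 | 476100.00
bottom flange | 900.00 | 43.00 | 9.00 | 38700.00 | 8100.00
top flange | 900.00 | 43.00 | 221.00 | 38700.00 | 198900.00
Σ | 5940.00 |  |  | 114660.00 | 683100.00
x̄ = 114660.00 / 5940.00 = 19.30 cm
ȳ = 683100.00 / 5940.00 = 115.00 cm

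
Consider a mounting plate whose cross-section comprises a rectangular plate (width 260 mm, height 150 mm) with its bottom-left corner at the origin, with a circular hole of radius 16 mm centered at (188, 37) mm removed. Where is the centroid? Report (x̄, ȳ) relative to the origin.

plate: A = 260 × 150 = 39000.00, centroid at (130.00, 75.00).
hole: A = −π·16² = -804.25, centroid at (188.00, 37.00).
ΣA = 38195.75 mm²
ΣAx̄ = (39000.00)(130.00) + (-804.25)(188.00) = 4918801.43 mm³
ΣAȳ = (39000.00)(75.00) + (-804.25)(37.00) = 2895242.83 mm³
x̄ = 4918801.43 / 38195.75 = 128.78 mm
ȳ = 2895242.83 / 38195.75 = 75.80 mm

x̄ = 128.78 mm, ȳ = 75.80 mm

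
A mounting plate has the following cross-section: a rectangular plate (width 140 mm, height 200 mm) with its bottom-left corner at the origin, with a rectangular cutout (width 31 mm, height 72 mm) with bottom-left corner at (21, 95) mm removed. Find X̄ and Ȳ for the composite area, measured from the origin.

X̄ = 72.90 mm, Ȳ = 97.31 mm

plate: A = 140 × 200 = 28000.00, centroid at (70.00, 100.00).
hole: A = −(31 × 72) = -2232.00, centroid at (36.50, 131.00).
ΣA = 25768.00 mm²
ΣAX̄ = (28000.00)(70.00) + (-2232.00)(36.50) = 1878532.00 mm³
ΣAȲ = (28000.00)(100.00) + (-2232.00)(131.00) = 2507608.00 mm³
X̄ = 1878532.00 / 25768.00 = 72.90 mm
Ȳ = 2507608.00 / 25768.00 = 97.31 mm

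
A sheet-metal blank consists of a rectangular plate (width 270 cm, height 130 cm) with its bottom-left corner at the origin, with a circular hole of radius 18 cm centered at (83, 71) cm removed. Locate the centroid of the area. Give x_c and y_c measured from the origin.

plate: A = 270 × 130 = 35100.00, centroid at (135.00, 65.00).
hole: A = −π·18² = -1017.88, centroid at (83.00, 71.00).
ΣA = 34082.12 cm²
ΣAx_c = (35100.00)(135.00) + (-1017.88)(83.00) = 4654016.29 cm³
ΣAy_c = (35100.00)(65.00) + (-1017.88)(71.00) = 2209230.80 cm³
x_c = 4654016.29 / 34082.12 = 136.55 cm
y_c = 2209230.80 / 34082.12 = 64.82 cm

x_c = 136.55 cm, y_c = 64.82 cm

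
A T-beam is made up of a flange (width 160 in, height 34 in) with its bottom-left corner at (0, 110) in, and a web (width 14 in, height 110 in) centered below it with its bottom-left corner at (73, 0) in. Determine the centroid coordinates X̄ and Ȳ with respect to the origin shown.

X̄ = 80.00 in, Ȳ = 111.11 in

web: A = 14 × 110 = 1540.00, centroid at (80.00, 55.00).
flange: A = 160 × 34 = 5440.00, centroid at (80.00, 127.00).
ΣA = 6980.00 in², ΣAX̄ = 558400.00 in³, ΣAȲ = 775580.00 in³.
X̄ = 558400.00/6980.00 = 80.00 in; Ȳ = 775580.00/6980.00 = 111.11 in.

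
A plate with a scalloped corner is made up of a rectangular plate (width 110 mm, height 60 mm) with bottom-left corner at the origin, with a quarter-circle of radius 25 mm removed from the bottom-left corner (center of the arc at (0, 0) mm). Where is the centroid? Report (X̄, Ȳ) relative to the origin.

Part | A | x̄ᵢ | ȳᵢ | A·x̄ᵢ | A·ȳᵢ
plate | 6600.00 | 55.00 | 30.00 | 363000.00 | 198000.00
removed quarter-circle | -490.87 | 10.61 | 10.61 | -5208.33 | -5208.33
Σ | 6109.13 |  |  | 357791.67 | 192791.67
X̄ = 357791.67 / 6109.13 = 58.57 mm
Ȳ = 192791.67 / 6109.13 = 31.56 mm

X̄ = 58.57 mm, Ȳ = 31.56 mm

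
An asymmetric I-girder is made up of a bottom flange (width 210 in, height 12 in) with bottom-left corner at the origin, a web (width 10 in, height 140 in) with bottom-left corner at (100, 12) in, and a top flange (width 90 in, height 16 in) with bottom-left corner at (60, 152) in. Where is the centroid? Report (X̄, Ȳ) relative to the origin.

Part | A | x̄ᵢ | ȳᵢ | A·x̄ᵢ | A·ȳᵢ
bottom flange | 2520.00 | 105.00 | 6.00 | 264600.00 | 15120.00
web | 1400.00 | 105.00 | 82.00 | 147000.00 | 114800.00
top flange | 1440.00 | 105.00 | 160.00 | 151200.00 | 230400.00
Σ | 5360.00 |  |  | 562800.00 | 360320.00
X̄ = 562800.00 / 5360.00 = 105.00 in
Ȳ = 360320.00 / 5360.00 = 67.22 in

X̄ = 105.00 in, Ȳ = 67.22 in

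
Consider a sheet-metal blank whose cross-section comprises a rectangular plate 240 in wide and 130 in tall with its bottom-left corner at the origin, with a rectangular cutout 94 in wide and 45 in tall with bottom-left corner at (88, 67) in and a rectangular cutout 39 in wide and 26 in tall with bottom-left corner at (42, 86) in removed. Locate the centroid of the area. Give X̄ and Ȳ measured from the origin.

X̄ = 119.84 in, Ȳ = 59.68 in

plate: A = 240 × 130 = 31200.00, centroid at (120.00, 65.00).
hole 1: A = −(94 × 45) = -4230.00, centroid at (135.00, 89.50).
hole 2: A = −(39 × 26) = -1014.00, centroid at (61.50, 99.00).
ΣA = 25956.00 in², ΣAX̄ = 3110589.00 in³, ΣAȲ = 1549029.00 in³.
X̄ = 3110589.00/25956.00 = 119.84 in; Ȳ = 1549029.00/25956.00 = 59.68 in.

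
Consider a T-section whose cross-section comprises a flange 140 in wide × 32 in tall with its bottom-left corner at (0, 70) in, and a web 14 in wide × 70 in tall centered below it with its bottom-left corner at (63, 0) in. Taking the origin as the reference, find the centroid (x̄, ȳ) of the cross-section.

web: A = 14 × 70 = 980.00, centroid at (70.00, 35.00).
flange: A = 140 × 32 = 4480.00, centroid at (70.00, 86.00).
ΣA = 5460.00 in², ΣAx̄ = 382200.00 in³, ΣAȳ = 419580.00 in³.
x̄ = 382200.00/5460.00 = 70.00 in; ȳ = 419580.00/5460.00 = 76.85 in.

x̄ = 70.00 in, ȳ = 76.85 in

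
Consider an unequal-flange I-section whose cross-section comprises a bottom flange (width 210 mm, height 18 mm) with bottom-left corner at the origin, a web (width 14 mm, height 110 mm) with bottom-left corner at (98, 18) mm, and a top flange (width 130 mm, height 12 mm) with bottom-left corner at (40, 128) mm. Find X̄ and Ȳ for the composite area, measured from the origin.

bottom flange: A = 210 × 18 = 3780.00, centroid at (105.00, 9.00).
web: A = 14 × 110 = 1540.00, centroid at (105.00, 73.00).
top flange: A = 130 × 12 = 1560.00, centroid at (105.00, 134.00).
ΣA = 6880.00 mm²
ΣAX̄ = (3780.00)(105.00) + (1540.00)(105.00) + (1560.00)(105.00) = 722400.00 mm³
ΣAȲ = (3780.00)(9.00) + (1540.00)(73.00) + (1560.00)(134.00) = 355480.00 mm³
X̄ = 722400.00 / 6880.00 = 105.00 mm
Ȳ = 355480.00 / 6880.00 = 51.67 mm

X̄ = 105.00 mm, Ȳ = 51.67 mm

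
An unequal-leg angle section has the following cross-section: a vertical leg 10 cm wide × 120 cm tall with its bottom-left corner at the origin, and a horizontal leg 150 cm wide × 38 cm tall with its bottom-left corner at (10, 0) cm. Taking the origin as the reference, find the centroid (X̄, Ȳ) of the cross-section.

X̄ = 71.09 cm, Ȳ = 26.13 cm

vertical leg: A = 10 × 120 = 1200.00, centroid at (5.00, 60.00).
horizontal leg: A = 150 × 38 = 5700.00, centroid at (85.00, 19.00).
ΣA = 6900.00 cm², ΣAX̄ = 490500.00 cm³, ΣAȲ = 180300.00 cm³.
X̄ = 490500.00/6900.00 = 71.09 cm; Ȳ = 180300.00/6900.00 = 26.13 cm.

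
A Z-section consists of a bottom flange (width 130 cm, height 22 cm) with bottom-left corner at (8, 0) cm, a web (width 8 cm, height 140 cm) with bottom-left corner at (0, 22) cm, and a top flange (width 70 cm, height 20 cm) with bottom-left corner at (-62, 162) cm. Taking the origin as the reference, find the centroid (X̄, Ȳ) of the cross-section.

Part | A | x̄ᵢ | ȳᵢ | A·x̄ᵢ | A·ȳᵢ
bottom flange | 2860.00 | 73.00 | 11.00 | 208780.00 | 31460.00
web | 1120.00 | 4.00 | 92.00 | 4480.00 | 103040.00
top flange | 1400.00 | -27.00 | 172.00 | -37800.00 | 240800.00
Σ | 5380.00 |  |  | 175460.00 | 375300.00
X̄ = 175460.00 / 5380.00 = 32.61 cm
Ȳ = 375300.00 / 5380.00 = 69.76 cm

X̄ = 32.61 cm, Ȳ = 69.76 cm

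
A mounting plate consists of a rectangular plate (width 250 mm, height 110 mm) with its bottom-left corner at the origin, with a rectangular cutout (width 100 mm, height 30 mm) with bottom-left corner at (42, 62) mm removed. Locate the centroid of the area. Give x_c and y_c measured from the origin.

Part | A | x̄ᵢ | ȳᵢ | A·x̄ᵢ | A·ȳᵢ
plate | 27500.00 | 125.00 | 55.00 | 3437500.00 | 1512500.00
hole | -3000.00 | 92.00 | 77.00 | -276000.00 | -231000.00
Σ | 24500.00 |  |  | 3161500.00 | 1281500.00
x_c = 3161500.00 / 24500.00 = 129.04 mm
y_c = 1281500.00 / 24500.00 = 52.31 mm

x_c = 129.04 mm, y_c = 52.31 mm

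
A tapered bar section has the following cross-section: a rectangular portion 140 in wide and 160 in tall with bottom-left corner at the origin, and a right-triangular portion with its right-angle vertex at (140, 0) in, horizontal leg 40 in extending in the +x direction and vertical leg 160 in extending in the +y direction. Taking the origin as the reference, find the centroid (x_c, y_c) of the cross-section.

x_c = 80.42 in, y_c = 76.67 in

Part | A | x̄ᵢ | ȳᵢ | A·x̄ᵢ | A·ȳᵢ
rectangular portion | 22400.00 | 70.00 | 80.00 | 1568000.00 | 1792000.00
triangular portion | 3200.00 | 153.33 | 53.33 | 490666.67 | 170666.67
Σ | 25600.00 |  |  | 2058666.67 | 1962666.67
x_c = 2058666.67 / 25600.00 = 80.42 in
y_c = 1962666.67 / 25600.00 = 76.67 in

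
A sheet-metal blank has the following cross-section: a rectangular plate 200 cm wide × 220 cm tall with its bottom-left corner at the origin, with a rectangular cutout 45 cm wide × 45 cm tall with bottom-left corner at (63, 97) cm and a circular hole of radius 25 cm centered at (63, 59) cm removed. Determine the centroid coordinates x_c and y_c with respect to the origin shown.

plate: A = 200 × 220 = 44000.00, centroid at (100.00, 110.00).
hole 1: A = −(45 × 45) = -2025.00, centroid at (85.50, 119.50).
hole 2: A = −π·25² = -1963.50, centroid at (63.00, 59.00).
ΣA = 40011.50 cm²
ΣAx_c = (44000.00)(100.00) + (-2025.00)(85.50) + (-1963.50)(63.00) = 4103162.29 cm³
ΣAy_c = (44000.00)(110.00) + (-2025.00)(119.50) + (-1963.50)(59.00) = 4482166.27 cm³
x_c = 4103162.29 / 40011.50 = 102.55 cm
y_c = 4482166.27 / 40011.50 = 112.02 cm

x_c = 102.55 cm, y_c = 112.02 cm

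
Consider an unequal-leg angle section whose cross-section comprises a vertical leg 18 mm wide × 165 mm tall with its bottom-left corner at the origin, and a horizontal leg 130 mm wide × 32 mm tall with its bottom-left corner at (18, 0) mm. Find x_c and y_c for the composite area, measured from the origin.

x_c = 52.18 mm, y_c = 43.70 mm

vertical leg: A = 18 × 165 = 2970.00, centroid at (9.00, 82.50).
horizontal leg: A = 130 × 32 = 4160.00, centroid at (83.00, 16.00).
ΣA = 7130.00 mm²
ΣAx_c = (2970.00)(9.00) + (4160.00)(83.00) = 372010.00 mm³
ΣAy_c = (2970.00)(82.50) + (4160.00)(16.00) = 311585.00 mm³
x_c = 372010.00 / 7130.00 = 52.18 mm
y_c = 311585.00 / 7130.00 = 43.70 mm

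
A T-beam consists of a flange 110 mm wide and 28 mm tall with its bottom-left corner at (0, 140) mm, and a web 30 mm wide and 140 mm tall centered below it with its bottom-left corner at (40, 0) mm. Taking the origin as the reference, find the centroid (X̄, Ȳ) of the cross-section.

web: A = 30 × 140 = 4200.00, centroid at (55.00, 70.00).
flange: A = 110 × 28 = 3080.00, centroid at (55.00, 154.00).
ΣA = 7280.00 mm²
ΣAX̄ = (4200.00)(55.00) + (3080.00)(55.00) = 400400.00 mm³
ΣAȲ = (4200.00)(70.00) + (3080.00)(154.00) = 768320.00 mm³
X̄ = 400400.00 / 7280.00 = 55.00 mm
Ȳ = 768320.00 / 7280.00 = 105.54 mm

X̄ = 55.00 mm, Ȳ = 105.54 mm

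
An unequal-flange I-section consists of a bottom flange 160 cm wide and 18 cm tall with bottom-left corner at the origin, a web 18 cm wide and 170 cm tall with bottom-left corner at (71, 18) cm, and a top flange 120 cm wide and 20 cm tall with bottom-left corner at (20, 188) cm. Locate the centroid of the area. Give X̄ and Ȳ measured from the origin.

Part | A | x̄ᵢ | ȳᵢ | A·x̄ᵢ | A·ȳᵢ
bottom flange | 2880.00 | 80.00 | 9.00 | 230400.00 | 25920.00
web | 3060.00 | 80.00 | 103.00 | 244800.00 | 315180.00
top flange | 2400.00 | 80.00 | 198.00 | 192000.00 | 475200.00
Σ | 8340.00 |  |  | 667200.00 | 816300.00
X̄ = 667200.00 / 8340.00 = 80.00 cm
Ȳ = 816300.00 / 8340.00 = 97.88 cm

X̄ = 80.00 cm, Ȳ = 97.88 cm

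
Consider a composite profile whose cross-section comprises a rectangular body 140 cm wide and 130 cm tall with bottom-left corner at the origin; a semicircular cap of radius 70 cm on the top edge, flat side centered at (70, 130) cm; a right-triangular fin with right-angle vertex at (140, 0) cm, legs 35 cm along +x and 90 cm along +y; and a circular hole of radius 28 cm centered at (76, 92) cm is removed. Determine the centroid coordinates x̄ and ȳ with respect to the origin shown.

rectangular body: A = 140 × 130 = 18200.00, centroid at (70.00, 65.00).
semicircular top: A = ½π·70² = 7696.90, centroid at (70.00, 159.71).
triangular fin: A = ½·35·90 = 1575.00, centroid at (151.67, 30.00).
hole: A = −π·28² = -2463.01, centroid at (76.00, 92.00).
ΣA = 25008.89 cm², ΣAx̄ = 1864469.48 cm³, ΣAȳ = 2232917.13 cm³.
x̄ = 1864469.48/25008.89 = 74.55 cm; ȳ = 2232917.13/25008.89 = 89.28 cm.

x̄ = 74.55 cm, ȳ = 89.28 cm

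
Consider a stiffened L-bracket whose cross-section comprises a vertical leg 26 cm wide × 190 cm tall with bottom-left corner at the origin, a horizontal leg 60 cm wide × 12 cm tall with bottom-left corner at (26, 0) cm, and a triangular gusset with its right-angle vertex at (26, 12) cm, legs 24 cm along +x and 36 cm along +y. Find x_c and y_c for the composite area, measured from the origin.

Part | A | x̄ᵢ | ȳᵢ | A·x̄ᵢ | A·ȳᵢ
vertical leg | 4940.00 | 13.00 | 95.00 | 64220.00 | 469300.00
horizontal leg | 720.00 | 56.00 | 6.00 | 40320.00 | 4320.00
gusset | 432.00 | 34.00 | 24.00 | 14688.00 | 10368.00
Σ | 6092.00 |  |  | 119228.00 | 483988.00
x_c = 119228.00 / 6092.00 = 19.57 cm
y_c = 483988.00 / 6092.00 = 79.45 cm

x_c = 19.57 cm, y_c = 79.45 cm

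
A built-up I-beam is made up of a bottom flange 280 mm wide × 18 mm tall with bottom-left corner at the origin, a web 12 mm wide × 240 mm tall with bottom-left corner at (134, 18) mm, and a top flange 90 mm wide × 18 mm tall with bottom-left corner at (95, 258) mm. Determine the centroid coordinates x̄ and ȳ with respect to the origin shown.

x̄ = 140.00 mm, ȳ = 91.75 mm

bottom flange: A = 280 × 18 = 5040.00, centroid at (140.00, 9.00).
web: A = 12 × 240 = 2880.00, centroid at (140.00, 138.00).
top flange: A = 90 × 18 = 1620.00, centroid at (140.00, 267.00).
ΣA = 9540.00 mm², ΣAx̄ = 1335600.00 mm³, ΣAȳ = 875340.00 mm³.
x̄ = 1335600.00/9540.00 = 140.00 mm; ȳ = 875340.00/9540.00 = 91.75 mm.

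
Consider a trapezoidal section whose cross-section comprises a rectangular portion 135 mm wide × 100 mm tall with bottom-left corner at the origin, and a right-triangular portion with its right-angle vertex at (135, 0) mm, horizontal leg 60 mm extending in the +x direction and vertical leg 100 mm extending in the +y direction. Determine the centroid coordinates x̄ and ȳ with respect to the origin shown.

x̄ = 83.41 mm, ȳ = 46.97 mm

rectangular portion: A = 135 × 100 = 13500.00, centroid at (67.50, 50.00).
triangular portion: A = ½·60·100 = 3000.00, centroid at (155.00, 33.33).
ΣA = 16500.00 mm², ΣAx̄ = 1376250.00 mm³, ΣAȳ = 775000.00 mm³.
x̄ = 1376250.00/16500.00 = 83.41 mm; ȳ = 775000.00/16500.00 = 46.97 mm.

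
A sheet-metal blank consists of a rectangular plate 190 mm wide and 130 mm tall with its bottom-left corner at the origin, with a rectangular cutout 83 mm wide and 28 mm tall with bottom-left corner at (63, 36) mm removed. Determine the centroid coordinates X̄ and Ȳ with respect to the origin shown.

plate: A = 190 × 130 = 24700.00, centroid at (95.00, 65.00).
hole: A = −(83 × 28) = -2324.00, centroid at (104.50, 50.00).
ΣA = 22376.00 mm²
ΣAX̄ = (24700.00)(95.00) + (-2324.00)(104.50) = 2103642.00 mm³
ΣAȲ = (24700.00)(65.00) + (-2324.00)(50.00) = 1489300.00 mm³
X̄ = 2103642.00 / 22376.00 = 94.01 mm
Ȳ = 1489300.00 / 22376.00 = 66.56 mm

X̄ = 94.01 mm, Ȳ = 66.56 mm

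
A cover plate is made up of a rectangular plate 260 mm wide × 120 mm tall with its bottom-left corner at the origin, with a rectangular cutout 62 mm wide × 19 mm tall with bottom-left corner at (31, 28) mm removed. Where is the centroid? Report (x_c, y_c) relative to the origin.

Part | A | x̄ᵢ | ȳᵢ | A·x̄ᵢ | A·ȳᵢ
plate | 31200.00 | 130.00 | 60.00 | 4056000.00 | 1872000.00
hole | -1178.00 | 62.00 | 37.50 | -73036.00 | -44175.00
Σ | 30022.00 |  |  | 3982964.00 | 1827825.00
x_c = 3982964.00 / 30022.00 = 132.67 mm
y_c = 1827825.00 / 30022.00 = 60.88 mm

x_c = 132.67 mm, y_c = 60.88 mm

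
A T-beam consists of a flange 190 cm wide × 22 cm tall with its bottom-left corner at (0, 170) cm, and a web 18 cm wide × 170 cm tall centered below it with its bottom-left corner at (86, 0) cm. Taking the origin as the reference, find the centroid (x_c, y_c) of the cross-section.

Part | A | x̄ᵢ | ȳᵢ | A·x̄ᵢ | A·ȳᵢ
web | 3060.00 | 95.00 | 85.00 | 290700.00 | 260100.00
flange | 4180.00 | 95.00 | 181.00 | 397100.00 | 756580.00
Σ | 7240.00 |  |  | 687800.00 | 1016680.00
x_c = 687800.00 / 7240.00 = 95.00 cm
y_c = 1016680.00 / 7240.00 = 140.43 cm

x_c = 95.00 cm, y_c = 140.43 cm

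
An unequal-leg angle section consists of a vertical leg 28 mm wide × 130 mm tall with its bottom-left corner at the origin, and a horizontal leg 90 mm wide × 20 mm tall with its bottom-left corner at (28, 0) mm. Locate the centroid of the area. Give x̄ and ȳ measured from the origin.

x̄ = 33.52 mm, ȳ = 46.80 mm

Part | A | x̄ᵢ | ȳᵢ | A·x̄ᵢ | A·ȳᵢ
vertical leg | 3640.00 | 14.00 | 65.00 | 50960.00 | 236600.00
horizontal leg | 1800.00 | 73.00 | 10.00 | 131400.00 | 18000.00
Σ | 5440.00 |  |  | 182360.00 | 254600.00
x̄ = 182360.00 / 5440.00 = 33.52 mm
ȳ = 254600.00 / 5440.00 = 46.80 mm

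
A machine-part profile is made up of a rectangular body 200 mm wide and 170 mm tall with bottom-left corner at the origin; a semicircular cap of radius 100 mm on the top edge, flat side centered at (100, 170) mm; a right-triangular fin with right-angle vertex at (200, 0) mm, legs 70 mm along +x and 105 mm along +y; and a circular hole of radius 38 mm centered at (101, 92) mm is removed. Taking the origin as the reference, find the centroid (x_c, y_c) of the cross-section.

Part | A | x̄ᵢ | ȳᵢ | A·x̄ᵢ | A·ȳᵢ
rectangular body | 34000.00 | 100.00 | 85.00 | 3400000.00 | 2890000.00
semicircular top | 15707.96 | 100.00 | 212.44 | 1570796.33 | 3337020.42
triangular fin | 3675.00 | 223.33 | 35.00 | 820750.00 | 128625.00
hole | -4536.46 | 101.00 | 92.00 | -458182.44 | -417354.30
Σ | 48846.50 |  |  | 5333363.89 | 5938291.12
x_c = 5333363.89 / 48846.50 = 109.19 mm
y_c = 5938291.12 / 48846.50 = 121.57 mm

x_c = 109.19 mm, y_c = 121.57 mm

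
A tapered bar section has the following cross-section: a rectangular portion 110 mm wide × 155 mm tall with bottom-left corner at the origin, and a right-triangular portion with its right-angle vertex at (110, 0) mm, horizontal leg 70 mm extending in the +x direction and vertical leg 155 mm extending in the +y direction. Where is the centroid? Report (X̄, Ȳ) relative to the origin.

rectangular portion: A = 110 × 155 = 17050.00, centroid at (55.00, 77.50).
triangular portion: A = ½·70·155 = 5425.00, centroid at (133.33, 51.67).
ΣA = 22475.00 mm²
ΣAX̄ = (17050.00)(55.00) + (5425.00)(133.33) = 1661083.33 mm³
ΣAȲ = (17050.00)(77.50) + (5425.00)(51.67) = 1601666.67 mm³
X̄ = 1661083.33 / 22475.00 = 73.91 mm
Ȳ = 1601666.67 / 22475.00 = 71.26 mm

X̄ = 73.91 mm, Ȳ = 71.26 mm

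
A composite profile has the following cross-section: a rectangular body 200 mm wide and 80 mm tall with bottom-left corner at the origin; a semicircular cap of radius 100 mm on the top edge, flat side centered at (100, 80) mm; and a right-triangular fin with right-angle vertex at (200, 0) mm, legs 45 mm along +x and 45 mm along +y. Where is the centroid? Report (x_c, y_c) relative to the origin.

rectangular body: A = 200 × 80 = 16000.00, centroid at (100.00, 40.00).
semicircular top: A = ½π·100² = 15707.96, centroid at (100.00, 122.44).
triangular fin: A = ½·45·45 = 1012.50, centroid at (215.00, 15.00).
ΣA = 32720.46 mm², ΣAx_c = 3388483.83 mm³, ΣAy_c = 2578491.23 mm³.
x_c = 3388483.83/32720.46 = 103.56 mm; y_c = 2578491.23/32720.46 = 78.80 mm.

x_c = 103.56 mm, y_c = 78.80 mm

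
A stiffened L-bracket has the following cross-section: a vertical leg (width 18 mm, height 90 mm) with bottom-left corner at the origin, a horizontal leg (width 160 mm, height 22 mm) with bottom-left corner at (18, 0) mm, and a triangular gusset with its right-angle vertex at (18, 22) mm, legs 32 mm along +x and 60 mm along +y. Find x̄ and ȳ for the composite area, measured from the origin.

x̄ = 63.45 mm, ȳ = 24.91 mm

vertical leg: A = 18 × 90 = 1620.00, centroid at (9.00, 45.00).
horizontal leg: A = 160 × 22 = 3520.00, centroid at (98.00, 11.00).
gusset: A = ½·32·60 = 960.00, centroid at (28.67, 42.00).
ΣA = 6100.00 mm², ΣAx̄ = 387060.00 mm³, ΣAȳ = 151940.00 mm³.
x̄ = 387060.00/6100.00 = 63.45 mm; ȳ = 151940.00/6100.00 = 24.91 mm.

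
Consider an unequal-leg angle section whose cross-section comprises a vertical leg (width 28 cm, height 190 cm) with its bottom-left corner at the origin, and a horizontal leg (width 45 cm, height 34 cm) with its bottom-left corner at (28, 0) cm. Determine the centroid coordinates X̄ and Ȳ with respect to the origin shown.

vertical leg: A = 28 × 190 = 5320.00, centroid at (14.00, 95.00).
horizontal leg: A = 45 × 34 = 1530.00, centroid at (50.50, 17.00).
ΣA = 6850.00 cm²
ΣAX̄ = (5320.00)(14.00) + (1530.00)(50.50) = 151745.00 cm³
ΣAȲ = (5320.00)(95.00) + (1530.00)(17.00) = 531410.00 cm³
X̄ = 151745.00 / 6850.00 = 22.15 cm
Ȳ = 531410.00 / 6850.00 = 77.58 cm

X̄ = 22.15 cm, Ȳ = 77.58 cm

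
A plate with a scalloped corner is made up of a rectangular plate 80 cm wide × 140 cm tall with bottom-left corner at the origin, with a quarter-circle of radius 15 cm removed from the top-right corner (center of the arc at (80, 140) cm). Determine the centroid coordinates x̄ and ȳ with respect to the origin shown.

x̄ = 39.46 cm, ȳ = 68.98 cm

plate: A = 80 × 140 = 11200.00, centroid at (40.00, 70.00).
removed quarter-circle: A = −¼π·15² = -176.71, centroid at (73.63, 133.63).
ΣA = 11023.29 cm²
ΣAx̄ = (11200.00)(40.00) + (-176.71)(73.63) = 434987.83 cm³
ΣAȳ = (11200.00)(70.00) + (-176.71)(133.63) = 760384.96 cm³
x̄ = 434987.83 / 11023.29 = 39.46 cm
ȳ = 760384.96 / 11023.29 = 68.98 cm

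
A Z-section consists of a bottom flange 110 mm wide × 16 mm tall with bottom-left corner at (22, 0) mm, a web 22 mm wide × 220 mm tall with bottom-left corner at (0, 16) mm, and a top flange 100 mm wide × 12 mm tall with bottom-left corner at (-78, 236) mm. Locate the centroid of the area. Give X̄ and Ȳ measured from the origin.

X̄ = 19.89 mm, Ȳ = 117.22 mm

Part | A | x̄ᵢ | ȳᵢ | A·x̄ᵢ | A·ȳᵢ
bottom flange | 1760.00 | 77.00 | 8.00 | 135520.00 | 14080.00
web | 4840.00 | 11.00 | 126.00 | 53240.00 | 609840.00
top flange | 1200.00 | -28.00 | 242.00 | -33600.00 | 290400.00
Σ | 7800.00 |  |  | 155160.00 | 914320.00
X̄ = 155160.00 / 7800.00 = 19.89 mm
Ȳ = 914320.00 / 7800.00 = 117.22 mm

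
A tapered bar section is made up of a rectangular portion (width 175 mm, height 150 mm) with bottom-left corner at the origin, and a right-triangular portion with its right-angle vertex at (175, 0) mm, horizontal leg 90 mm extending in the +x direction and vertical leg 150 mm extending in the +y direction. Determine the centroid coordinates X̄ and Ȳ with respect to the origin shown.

X̄ = 111.53 mm, Ȳ = 69.89 mm

rectangular portion: A = 175 × 150 = 26250.00, centroid at (87.50, 75.00).
triangular portion: A = ½·90·150 = 6750.00, centroid at (205.00, 50.00).
ΣA = 33000.00 mm²
ΣAX̄ = (26250.00)(87.50) + (6750.00)(205.00) = 3680625.00 mm³
ΣAȲ = (26250.00)(75.00) + (6750.00)(50.00) = 2306250.00 mm³
X̄ = 3680625.00 / 33000.00 = 111.53 mm
Ȳ = 2306250.00 / 33000.00 = 69.89 mm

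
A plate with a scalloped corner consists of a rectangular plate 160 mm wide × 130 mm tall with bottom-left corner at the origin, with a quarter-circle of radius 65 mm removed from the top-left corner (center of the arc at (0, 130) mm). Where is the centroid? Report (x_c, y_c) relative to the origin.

x_c = 89.95 mm, y_c = 57.90 mm

Part | A | x̄ᵢ | ȳᵢ | A·x̄ᵢ | A·ȳᵢ
plate | 20800.00 | 80.00 | 65.00 | 1664000.00 | 1352000.00
removed quarter-circle | -3318.31 | 27.59 | 102.41 | -91541.67 | -339838.27
Σ | 17481.69 |  |  | 1572458.33 | 1012161.73
x_c = 1572458.33 / 17481.69 = 89.95 mm
y_c = 1012161.73 / 17481.69 = 57.90 mm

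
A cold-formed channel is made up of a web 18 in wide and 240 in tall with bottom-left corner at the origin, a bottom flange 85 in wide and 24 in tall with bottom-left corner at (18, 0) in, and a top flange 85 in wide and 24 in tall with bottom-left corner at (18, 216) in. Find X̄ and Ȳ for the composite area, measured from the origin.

X̄ = 34.01 in, Ȳ = 120.00 in

web: A = 18 × 240 = 4320.00, centroid at (9.00, 120.00).
bottom flange: A = 85 × 24 = 2040.00, centroid at (60.50, 12.00).
top flange: A = 85 × 24 = 2040.00, centroid at (60.50, 228.00).
ΣA = 8400.00 in², ΣAX̄ = 285720.00 in³, ΣAȲ = 1008000.00 in³.
X̄ = 285720.00/8400.00 = 34.01 in; Ȳ = 1008000.00/8400.00 = 120.00 in.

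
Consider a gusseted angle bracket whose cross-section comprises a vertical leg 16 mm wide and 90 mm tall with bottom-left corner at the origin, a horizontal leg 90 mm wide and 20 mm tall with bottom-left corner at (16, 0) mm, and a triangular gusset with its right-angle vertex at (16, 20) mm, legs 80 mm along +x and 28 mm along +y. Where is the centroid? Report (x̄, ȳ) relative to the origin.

x̄ = 38.79 mm, ȳ = 26.53 mm

vertical leg: A = 16 × 90 = 1440.00, centroid at (8.00, 45.00).
horizontal leg: A = 90 × 20 = 1800.00, centroid at (61.00, 10.00).
gusset: A = ½·80·28 = 1120.00, centroid at (42.67, 29.33).
ΣA = 4360.00 mm², ΣAx̄ = 169106.67 mm³, ΣAȳ = 115653.33 mm³.
x̄ = 169106.67/4360.00 = 38.79 mm; ȳ = 115653.33/4360.00 = 26.53 mm.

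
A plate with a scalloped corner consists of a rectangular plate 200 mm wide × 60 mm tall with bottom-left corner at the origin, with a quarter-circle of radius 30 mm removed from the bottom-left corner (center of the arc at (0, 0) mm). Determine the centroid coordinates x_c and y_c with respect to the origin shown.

x_c = 105.46 mm, y_c = 31.08 mm

plate: A = 200 × 60 = 12000.00, centroid at (100.00, 30.00).
removed quarter-circle: A = −¼π·30² = -706.86, centroid at (12.73, 12.73).
ΣA = 11293.14 mm², ΣAx_c = 1191000.00 mm³, ΣAy_c = 351000.00 mm³.
x_c = 1191000.00/11293.14 = 105.46 mm; y_c = 351000.00/11293.14 = 31.08 mm.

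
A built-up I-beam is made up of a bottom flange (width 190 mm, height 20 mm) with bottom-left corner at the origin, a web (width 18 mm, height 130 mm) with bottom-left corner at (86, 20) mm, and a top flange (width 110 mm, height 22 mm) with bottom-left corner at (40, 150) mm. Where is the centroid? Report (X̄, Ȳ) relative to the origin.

X̄ = 95.00 mm, Ȳ = 73.19 mm

Part | A | x̄ᵢ | ȳᵢ | A·x̄ᵢ | A·ȳᵢ
bottom flange | 3800.00 | 95.00 | 10.00 | 361000.00 | 38000.00
web | 2340.00 | 95.00 | 85.00 | 222300.00 | 198900.00
top flange | 2420.00 | 95.00 | 161.00 | 229900.00 | 389620.00
Σ | 8560.00 |  |  | 813200.00 | 626520.00
X̄ = 813200.00 / 8560.00 = 95.00 mm
Ȳ = 626520.00 / 8560.00 = 73.19 mm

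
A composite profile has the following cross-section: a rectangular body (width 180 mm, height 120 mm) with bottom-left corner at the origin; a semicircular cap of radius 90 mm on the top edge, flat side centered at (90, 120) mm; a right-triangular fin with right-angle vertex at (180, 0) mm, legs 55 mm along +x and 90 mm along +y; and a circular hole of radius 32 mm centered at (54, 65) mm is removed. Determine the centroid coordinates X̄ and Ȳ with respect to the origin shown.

X̄ = 101.43 mm, Ȳ = 94.52 mm

rectangular body: A = 180 × 120 = 21600.00, centroid at (90.00, 60.00).
semicircular top: A = ½π·90² = 12723.45, centroid at (90.00, 158.20).
triangular fin: A = ½·55·90 = 2475.00, centroid at (198.33, 30.00).
hole: A = −π·32² = -3216.99, centroid at (54.00, 65.00).
ΣA = 33581.46 mm²
ΣAX̄ = (21600.00)(90.00) + (12723.45)(90.00) + (2475.00)(198.33) + (-3216.99)(54.00) = 3406268.01 mm³
ΣAȲ = (21600.00)(60.00) + (12723.45)(158.20) + (2475.00)(30.00) + (-3216.99)(65.00) = 3173959.62 mm³
X̄ = 3406268.01 / 33581.46 = 101.43 mm
Ȳ = 3173959.62 / 33581.46 = 94.52 mm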